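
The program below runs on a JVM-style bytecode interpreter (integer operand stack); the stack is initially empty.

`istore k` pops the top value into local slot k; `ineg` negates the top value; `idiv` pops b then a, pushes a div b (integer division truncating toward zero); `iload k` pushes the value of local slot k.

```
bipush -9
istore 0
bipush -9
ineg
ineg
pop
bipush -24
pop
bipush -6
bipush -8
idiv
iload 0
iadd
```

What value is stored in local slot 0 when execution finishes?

bipush -9  → [-9]
istore 0   → []
bipush -9  → [-9]
ineg       → [9]
ineg       → [-9]
pop        → []
bipush -24 → [-24]
pop        → []
bipush -6  → [-6]
bipush -8  → [-6, -8]
idiv       → [0]
iload 0    → [0, -9]
iadd       → [-9]

-9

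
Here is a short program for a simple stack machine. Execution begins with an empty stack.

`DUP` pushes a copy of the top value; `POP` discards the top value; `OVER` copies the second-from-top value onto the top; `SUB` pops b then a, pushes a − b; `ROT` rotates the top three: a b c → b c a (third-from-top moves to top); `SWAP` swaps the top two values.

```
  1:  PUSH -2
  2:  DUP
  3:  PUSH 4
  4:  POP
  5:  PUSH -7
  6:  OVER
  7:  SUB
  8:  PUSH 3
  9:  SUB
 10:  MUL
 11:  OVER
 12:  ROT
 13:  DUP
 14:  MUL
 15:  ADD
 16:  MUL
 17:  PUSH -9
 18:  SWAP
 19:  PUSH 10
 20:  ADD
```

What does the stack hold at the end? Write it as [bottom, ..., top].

[-9, 42]

PUSH -2 : -2
DUP     : -2 -2
PUSH 4  : -2 -2 4
POP     : -2 -2
PUSH -7 : -2 -2 -7
OVER    : -2 -2 -7 -2
SUB     : -2 -2 -5
PUSH 3  : -2 -2 -5 3
SUB     : -2 -2 -8
MUL     : -2 16
OVER    : -2 16 -2
ROT     : 16 -2 -2
DUP     : 16 -2 -2 -2
MUL     : 16 -2 4
ADD     : 16 2
MUL     : 32
PUSH -9 : 32 -9
SWAP    : -9 32
PUSH 10 : -9 32 10
ADD     : -9 42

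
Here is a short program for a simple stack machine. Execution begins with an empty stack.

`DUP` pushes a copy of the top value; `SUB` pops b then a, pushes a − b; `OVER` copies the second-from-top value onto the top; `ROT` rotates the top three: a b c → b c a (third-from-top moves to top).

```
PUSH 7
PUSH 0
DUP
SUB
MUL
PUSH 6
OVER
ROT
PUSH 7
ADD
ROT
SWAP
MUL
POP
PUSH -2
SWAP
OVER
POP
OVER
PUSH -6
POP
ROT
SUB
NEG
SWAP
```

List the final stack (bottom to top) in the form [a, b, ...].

PUSH 7  : 7
PUSH 0  : 7 0
DUP     : 7 0 0
SUB     : 7 0
MUL     : 0
PUSH 6  : 0 6
OVER    : 0 6 0
ROT     : 6 0 0
PUSH 7  : 6 0 0 7
ADD     : 6 0 7
ROT     : 0 7 6
SWAP    : 0 6 7
MUL     : 0 42
POP     : 0
PUSH -2 : 0 -2
SWAP    : -2 0
OVER    : -2 0 -2
POP     : -2 0
OVER    : -2 0 -2
PUSH -6 : -2 0 -2 -6
POP     : -2 0 -2
ROT     : 0 -2 -2
SUB     : 0 0
NEG     : 0 0
SWAP    : 0 0

[0, 0]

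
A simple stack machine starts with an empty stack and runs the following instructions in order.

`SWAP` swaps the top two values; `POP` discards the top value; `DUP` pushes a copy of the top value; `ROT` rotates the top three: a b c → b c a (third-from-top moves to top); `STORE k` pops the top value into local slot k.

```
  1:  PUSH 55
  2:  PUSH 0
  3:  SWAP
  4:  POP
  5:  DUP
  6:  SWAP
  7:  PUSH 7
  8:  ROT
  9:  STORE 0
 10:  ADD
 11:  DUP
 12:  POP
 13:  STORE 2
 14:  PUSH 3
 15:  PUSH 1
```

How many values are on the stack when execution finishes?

PUSH 55  [55]
PUSH 0   [55, 0]
SWAP     [0, 55]
POP      [0]
DUP      [0, 0]
SWAP     [0, 0]
PUSH 7   [0, 0, 7]
ROT      [0, 7, 0]
STORE 0  [0, 7]
ADD      [7]
DUP      [7, 7]
POP      [7]
STORE 2  []
PUSH 3   [3]
PUSH 1   [3, 1]

2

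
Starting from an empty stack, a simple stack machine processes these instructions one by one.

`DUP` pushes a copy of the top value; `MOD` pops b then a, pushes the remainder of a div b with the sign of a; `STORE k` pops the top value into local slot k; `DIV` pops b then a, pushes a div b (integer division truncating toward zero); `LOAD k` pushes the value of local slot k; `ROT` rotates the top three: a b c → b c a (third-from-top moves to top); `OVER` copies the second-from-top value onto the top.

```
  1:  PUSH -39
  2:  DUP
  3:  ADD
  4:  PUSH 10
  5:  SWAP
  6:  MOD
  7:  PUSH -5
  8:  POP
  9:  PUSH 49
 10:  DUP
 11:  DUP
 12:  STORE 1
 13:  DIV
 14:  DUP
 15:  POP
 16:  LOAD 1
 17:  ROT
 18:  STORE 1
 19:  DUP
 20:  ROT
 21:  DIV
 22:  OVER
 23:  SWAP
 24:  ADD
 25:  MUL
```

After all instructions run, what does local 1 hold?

PUSH -39 -> [-39]
DUP      -> [-39, -39]
ADD      -> [-78]
PUSH 10  -> [-78, 10]
SWAP     -> [10, -78]
MOD      -> [10]
PUSH -5  -> [10, -5]
POP      -> [10]
PUSH 49  -> [10, 49]
DUP      -> [10, 49, 49]
DUP      -> [10, 49, 49, 49]
STORE 1  -> [10, 49, 49]
DIV      -> [10, 1]
DUP      -> [10, 1, 1]
POP      -> [10, 1]
LOAD 1   -> [10, 1, 49]
ROT      -> [1, 49, 10]
STORE 1  -> [1, 49]
DUP      -> [1, 49, 49]
ROT      -> [49, 49, 1]
DIV      -> [49, 49]
OVER     -> [49, 49, 49]
SWAP     -> [49, 49, 49]
ADD      -> [49, 98]
MUL      -> [4802]

10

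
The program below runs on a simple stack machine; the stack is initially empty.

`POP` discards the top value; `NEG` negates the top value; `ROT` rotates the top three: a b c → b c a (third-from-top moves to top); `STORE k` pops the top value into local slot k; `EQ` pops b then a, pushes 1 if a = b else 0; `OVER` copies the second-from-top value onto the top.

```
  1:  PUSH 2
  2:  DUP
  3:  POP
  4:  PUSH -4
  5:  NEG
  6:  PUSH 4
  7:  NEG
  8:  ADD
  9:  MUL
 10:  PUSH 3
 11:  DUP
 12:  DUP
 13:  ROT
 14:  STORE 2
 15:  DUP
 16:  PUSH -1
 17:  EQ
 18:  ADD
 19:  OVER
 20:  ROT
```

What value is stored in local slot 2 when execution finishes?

3

PUSH 2  : 2
DUP     : 2 2
POP     : 2
PUSH -4 : 2 -4
NEG     : 2 4
PUSH 4  : 2 4 4
NEG     : 2 4 -4
ADD     : 2 0
MUL     : 0
PUSH 3  : 0 3
DUP     : 0 3 3
DUP     : 0 3 3 3
ROT     : 0 3 3 3
STORE 2 : 0 3 3
DUP     : 0 3 3 3
PUSH -1 : 0 3 3 3 -1
EQ      : 0 3 3 0
ADD     : 0 3 3
OVER    : 0 3 3 3
ROT     : 0 3 3 3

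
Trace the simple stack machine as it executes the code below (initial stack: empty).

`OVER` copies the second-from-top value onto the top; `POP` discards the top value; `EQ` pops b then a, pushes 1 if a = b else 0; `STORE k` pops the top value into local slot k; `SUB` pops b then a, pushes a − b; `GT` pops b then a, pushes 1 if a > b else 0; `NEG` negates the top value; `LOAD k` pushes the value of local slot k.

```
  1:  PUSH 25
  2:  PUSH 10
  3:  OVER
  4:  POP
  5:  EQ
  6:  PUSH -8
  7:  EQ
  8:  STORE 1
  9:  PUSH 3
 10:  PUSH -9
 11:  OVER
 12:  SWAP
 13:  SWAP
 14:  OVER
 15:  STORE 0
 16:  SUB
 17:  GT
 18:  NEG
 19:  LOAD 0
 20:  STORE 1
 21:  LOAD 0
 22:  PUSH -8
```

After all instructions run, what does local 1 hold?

PUSH 25  [25]
PUSH 10  [25, 10]
OVER     [25, 10, 25]
POP      [25, 10]
EQ       [0]
PUSH -8  [0, -8]
EQ       [0]
STORE 1  []
PUSH 3   [3]
PUSH -9  [3, -9]
OVER     [3, -9, 3]
SWAP     [3, 3, -9]
SWAP     [3, -9, 3]
OVER     [3, -9, 3, -9]
STORE 0  [3, -9, 3]
SUB      [3, -12]
GT       [1]
NEG      [-1]
LOAD 0   [-1, -9]
STORE 1  [-1]
LOAD 0   [-1, -9]
PUSH -8  [-1, -9, -8]

-9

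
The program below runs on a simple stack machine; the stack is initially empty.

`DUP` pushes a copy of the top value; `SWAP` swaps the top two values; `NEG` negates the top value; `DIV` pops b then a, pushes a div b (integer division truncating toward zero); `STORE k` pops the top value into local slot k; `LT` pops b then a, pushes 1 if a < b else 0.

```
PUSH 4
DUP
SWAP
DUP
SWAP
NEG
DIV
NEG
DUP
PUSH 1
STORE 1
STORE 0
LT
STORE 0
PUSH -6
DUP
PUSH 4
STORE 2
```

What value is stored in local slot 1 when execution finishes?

1

PUSH 4   4
DUP      4 4
SWAP     4 4
DUP      4 4 4
SWAP     4 4 4
NEG      4 4 -4
DIV      4 -1
NEG      4 1
DUP      4 1 1
PUSH 1   4 1 1 1
STORE 1  4 1 1
STORE 0  4 1
LT       0
STORE 0  (empty)
PUSH -6  -6
DUP      -6 -6
PUSH 4   -6 -6 4
STORE 2  -6 -6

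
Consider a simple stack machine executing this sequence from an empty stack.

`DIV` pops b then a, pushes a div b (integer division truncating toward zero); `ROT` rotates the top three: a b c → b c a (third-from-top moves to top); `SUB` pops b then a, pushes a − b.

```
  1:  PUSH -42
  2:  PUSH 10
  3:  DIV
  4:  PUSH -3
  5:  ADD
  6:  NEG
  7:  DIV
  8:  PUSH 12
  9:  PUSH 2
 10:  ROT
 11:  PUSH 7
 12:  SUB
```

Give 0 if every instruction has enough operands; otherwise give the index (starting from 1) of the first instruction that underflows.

PUSH -42 : -42
PUSH 10  : -42 10
DIV      : -4
PUSH -3  : -4 -3
ADD      : -7
NEG      : 7
DIV  — needs 2 operands, stack has 1 → underflow

7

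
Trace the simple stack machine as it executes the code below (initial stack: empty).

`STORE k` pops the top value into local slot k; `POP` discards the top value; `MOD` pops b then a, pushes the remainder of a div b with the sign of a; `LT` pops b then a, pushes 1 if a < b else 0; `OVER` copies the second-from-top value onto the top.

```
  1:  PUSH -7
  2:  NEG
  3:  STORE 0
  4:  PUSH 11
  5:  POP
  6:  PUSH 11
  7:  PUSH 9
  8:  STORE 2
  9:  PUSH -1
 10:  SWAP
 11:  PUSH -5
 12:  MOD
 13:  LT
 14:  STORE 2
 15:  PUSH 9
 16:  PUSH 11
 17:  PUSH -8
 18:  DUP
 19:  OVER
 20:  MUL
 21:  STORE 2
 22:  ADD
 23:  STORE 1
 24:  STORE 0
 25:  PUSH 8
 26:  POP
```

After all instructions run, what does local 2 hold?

64

PUSH -7 -> [-7]
NEG     -> [7]
STORE 0 -> []
PUSH 11 -> [11]
POP     -> []
PUSH 11 -> [11]
PUSH 9  -> [11, 9]
STORE 2 -> [11]
PUSH -1 -> [11, -1]
SWAP    -> [-1, 11]
PUSH -5 -> [-1, 11, -5]
MOD     -> [-1, 1]
LT      -> [1]
STORE 2 -> []
PUSH 9  -> [9]
PUSH 11 -> [9, 11]
PUSH -8 -> [9, 11, -8]
DUP     -> [9, 11, -8, -8]
OVER    -> [9, 11, -8, -8, -8]
MUL     -> [9, 11, -8, 64]
STORE 2 -> [9, 11, -8]
ADD     -> [9, 3]
STORE 1 -> [9]
STORE 0 -> []
PUSH 8  -> [8]
POP     -> []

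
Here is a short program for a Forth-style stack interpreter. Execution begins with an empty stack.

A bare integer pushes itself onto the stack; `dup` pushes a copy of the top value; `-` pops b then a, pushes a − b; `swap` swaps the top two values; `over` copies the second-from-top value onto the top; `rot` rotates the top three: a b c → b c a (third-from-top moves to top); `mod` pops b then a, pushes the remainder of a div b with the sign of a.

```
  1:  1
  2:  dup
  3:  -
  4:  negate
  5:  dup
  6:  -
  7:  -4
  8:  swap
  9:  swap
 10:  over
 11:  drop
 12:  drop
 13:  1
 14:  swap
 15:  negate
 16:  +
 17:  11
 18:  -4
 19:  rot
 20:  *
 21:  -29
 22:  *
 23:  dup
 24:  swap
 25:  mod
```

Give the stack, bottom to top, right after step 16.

[1]

1       [1]
dup     [1, 1]
-       [0]
negate  [0]
dup     [0, 0]
-       [0]
-4      [0, -4]
swap    [-4, 0]
swap    [0, -4]
over    [0, -4, 0]
drop    [0, -4]
drop    [0]
1       [0, 1]
swap    [1, 0]
negate  [1, 0]
+       [1]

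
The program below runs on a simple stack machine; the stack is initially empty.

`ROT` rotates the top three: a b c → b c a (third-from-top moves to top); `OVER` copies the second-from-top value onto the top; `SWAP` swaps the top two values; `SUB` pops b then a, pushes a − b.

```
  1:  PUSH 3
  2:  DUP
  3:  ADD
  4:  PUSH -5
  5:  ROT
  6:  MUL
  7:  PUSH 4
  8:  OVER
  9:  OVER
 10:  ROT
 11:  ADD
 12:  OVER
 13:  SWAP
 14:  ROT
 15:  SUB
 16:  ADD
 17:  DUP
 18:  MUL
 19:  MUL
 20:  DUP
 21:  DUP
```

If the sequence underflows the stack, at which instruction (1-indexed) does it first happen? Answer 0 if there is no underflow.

5

PUSH 3  → [3]
DUP     → [3, 3]
ADD     → [6]
PUSH -5 → [6, -5]
ROT  — needs 3 operands, stack has 2 → underflow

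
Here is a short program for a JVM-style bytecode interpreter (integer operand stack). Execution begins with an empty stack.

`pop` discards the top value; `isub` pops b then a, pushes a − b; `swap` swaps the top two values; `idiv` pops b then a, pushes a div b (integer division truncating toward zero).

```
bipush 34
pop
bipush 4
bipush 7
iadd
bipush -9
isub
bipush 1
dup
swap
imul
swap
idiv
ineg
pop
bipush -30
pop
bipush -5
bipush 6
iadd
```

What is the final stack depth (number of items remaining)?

bipush 34  : 34
pop        : (empty)
bipush 4   : 4
bipush 7   : 4 7
iadd       : 11
bipush -9  : 11 -9
isub       : 20
bipush 1   : 20 1
dup        : 20 1 1
swap       : 20 1 1
imul       : 20 1
swap       : 1 20
idiv       : 0
ineg       : 0
pop        : (empty)
bipush -30 : -30
pop        : (empty)
bipush -5  : -5
bipush 6   : -5 6
iadd       : 1

1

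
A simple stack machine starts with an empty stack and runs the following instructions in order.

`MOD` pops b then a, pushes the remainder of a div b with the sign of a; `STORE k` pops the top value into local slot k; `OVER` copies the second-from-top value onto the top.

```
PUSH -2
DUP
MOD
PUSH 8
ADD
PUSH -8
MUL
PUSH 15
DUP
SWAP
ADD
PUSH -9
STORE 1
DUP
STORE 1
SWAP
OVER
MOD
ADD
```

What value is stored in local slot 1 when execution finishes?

30

PUSH -2 → -2
DUP     → -2 -2
MOD     → 0
PUSH 8  → 0 8
ADD     → 8
PUSH -8 → 8 -8
MUL     → -64
PUSH 15 → -64 15
DUP     → -64 15 15
SWAP    → -64 15 15
ADD     → -64 30
PUSH -9 → -64 30 -9
STORE 1 → -64 30
DUP     → -64 30 30
STORE 1 → -64 30
SWAP    → 30 -64
OVER    → 30 -64 30
MOD     → 30 -4
ADD     → 26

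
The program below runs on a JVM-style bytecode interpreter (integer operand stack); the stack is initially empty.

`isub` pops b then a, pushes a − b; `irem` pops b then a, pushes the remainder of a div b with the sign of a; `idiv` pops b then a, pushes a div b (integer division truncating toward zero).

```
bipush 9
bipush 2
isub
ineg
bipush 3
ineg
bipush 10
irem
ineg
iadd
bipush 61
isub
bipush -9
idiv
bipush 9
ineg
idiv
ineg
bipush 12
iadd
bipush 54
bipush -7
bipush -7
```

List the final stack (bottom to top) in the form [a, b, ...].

bipush 9   [9]
bipush 2   [9, 2]
isub       [7]
ineg       [-7]
bipush 3   [-7, 3]
ineg       [-7, -3]
bipush 10  [-7, -3, 10]
irem       [-7, -3]
ineg       [-7, 3]
iadd       [-4]
bipush 61  [-4, 61]
isub       [-65]
bipush -9  [-65, -9]
idiv       [7]
bipush 9   [7, 9]
ineg       [7, -9]
idiv       [0]
ineg       [0]
bipush 12  [0, 12]
iadd       [12]
bipush 54  [12, 54]
bipush -7  [12, 54, -7]
bipush -7  [12, 54, -7, -7]

[12, 54, -7, -7]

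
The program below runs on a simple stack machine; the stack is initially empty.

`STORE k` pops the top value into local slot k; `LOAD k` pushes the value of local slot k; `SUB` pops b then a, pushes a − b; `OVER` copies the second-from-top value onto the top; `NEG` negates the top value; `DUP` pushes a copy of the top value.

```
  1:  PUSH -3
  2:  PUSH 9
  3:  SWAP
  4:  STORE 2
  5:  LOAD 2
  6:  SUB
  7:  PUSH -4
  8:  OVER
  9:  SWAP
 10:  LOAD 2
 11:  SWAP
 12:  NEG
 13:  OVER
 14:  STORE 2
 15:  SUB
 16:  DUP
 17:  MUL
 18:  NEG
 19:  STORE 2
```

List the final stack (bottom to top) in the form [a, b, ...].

PUSH -3  [-3]
PUSH 9   [-3, 9]
SWAP     [9, -3]
STORE 2  [9]
LOAD 2   [9, -3]
SUB      [12]
PUSH -4  [12, -4]
OVER     [12, -4, 12]
SWAP     [12, 12, -4]
LOAD 2   [12, 12, -4, -3]
SWAP     [12, 12, -3, -4]
NEG      [12, 12, -3, 4]
OVER     [12, 12, -3, 4, -3]
STORE 2  [12, 12, -3, 4]
SUB      [12, 12, -7]
DUP      [12, 12, -7, -7]
MUL      [12, 12, 49]
NEG      [12, 12, -49]
STORE 2  [12, 12]

[12, 12]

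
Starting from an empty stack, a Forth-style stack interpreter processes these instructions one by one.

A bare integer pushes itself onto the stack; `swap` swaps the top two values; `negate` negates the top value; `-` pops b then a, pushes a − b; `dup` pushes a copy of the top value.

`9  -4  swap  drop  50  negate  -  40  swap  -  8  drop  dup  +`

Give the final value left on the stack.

-12

9       [9]
-4      [9, -4]
swap    [-4, 9]
drop    [-4]
50      [-4, 50]
negate  [-4, -50]
-       [46]
40      [46, 40]
swap    [40, 46]
-       [-6]
8       [-6, 8]
drop    [-6]
dup     [-6, -6]
+       [-12]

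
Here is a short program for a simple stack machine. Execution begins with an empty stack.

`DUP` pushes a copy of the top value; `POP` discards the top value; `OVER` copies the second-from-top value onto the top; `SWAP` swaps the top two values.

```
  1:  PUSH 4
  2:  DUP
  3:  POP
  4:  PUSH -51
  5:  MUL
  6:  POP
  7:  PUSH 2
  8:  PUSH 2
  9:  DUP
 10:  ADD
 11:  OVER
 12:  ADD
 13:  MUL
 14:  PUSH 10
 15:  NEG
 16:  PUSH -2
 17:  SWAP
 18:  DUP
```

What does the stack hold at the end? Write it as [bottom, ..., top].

[12, -2, -10, -10]

PUSH 4    4
DUP       4 4
POP       4
PUSH -51  4 -51
MUL       -204
POP       (empty)
PUSH 2    2
PUSH 2    2 2
DUP       2 2 2
ADD       2 4
OVER      2 4 2
ADD       2 6
MUL       12
PUSH 10   12 10
NEG       12 -10
PUSH -2   12 -10 -2
SWAP      12 -2 -10
DUP       12 -2 -10 -10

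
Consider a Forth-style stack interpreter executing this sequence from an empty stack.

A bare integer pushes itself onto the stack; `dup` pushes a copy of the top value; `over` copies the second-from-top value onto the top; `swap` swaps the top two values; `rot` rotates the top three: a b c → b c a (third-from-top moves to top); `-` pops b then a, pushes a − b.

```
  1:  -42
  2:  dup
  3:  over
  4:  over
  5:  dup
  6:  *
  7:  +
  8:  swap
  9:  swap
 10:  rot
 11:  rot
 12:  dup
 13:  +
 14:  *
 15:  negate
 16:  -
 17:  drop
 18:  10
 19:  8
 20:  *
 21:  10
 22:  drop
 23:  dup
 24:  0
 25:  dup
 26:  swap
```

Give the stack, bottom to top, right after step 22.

-42    : [-42]
dup    : [-42, -42]
over   : [-42, -42, -42]
over   : [-42, -42, -42, -42]
dup    : [-42, -42, -42, -42, -42]
*      : [-42, -42, -42, 1764]
+      : [-42, -42, 1722]
swap   : [-42, 1722, -42]
swap   : [-42, -42, 1722]
rot    : [-42, 1722, -42]
rot    : [1722, -42, -42]
dup    : [1722, -42, -42, -42]
+      : [1722, -42, -84]
*      : [1722, 3528]
negate : [1722, -3528]
-      : [5250]
drop   : []
10     : [10]
8      : [10, 8]
*      : [80]
10     : [80, 10]
drop   : [80]

[80]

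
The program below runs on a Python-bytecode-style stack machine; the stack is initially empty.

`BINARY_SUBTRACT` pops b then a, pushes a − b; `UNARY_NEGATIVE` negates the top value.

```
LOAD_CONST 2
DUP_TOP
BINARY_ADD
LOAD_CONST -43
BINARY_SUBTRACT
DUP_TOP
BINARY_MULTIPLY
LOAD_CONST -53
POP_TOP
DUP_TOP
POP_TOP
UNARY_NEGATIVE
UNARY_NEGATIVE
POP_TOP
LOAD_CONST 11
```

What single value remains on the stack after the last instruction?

11

LOAD_CONST 2    : 2
DUP_TOP         : 2 2
BINARY_ADD      : 4
LOAD_CONST -43  : 4 -43
BINARY_SUBTRACT : 47
DUP_TOP         : 47 47
BINARY_MULTIPLY : 2209
LOAD_CONST -53  : 2209 -53
POP_TOP         : 2209
DUP_TOP         : 2209 2209
POP_TOP         : 2209
UNARY_NEGATIVE  : -2209
UNARY_NEGATIVE  : 2209
POP_TOP         : (empty)
LOAD_CONST 11   : 11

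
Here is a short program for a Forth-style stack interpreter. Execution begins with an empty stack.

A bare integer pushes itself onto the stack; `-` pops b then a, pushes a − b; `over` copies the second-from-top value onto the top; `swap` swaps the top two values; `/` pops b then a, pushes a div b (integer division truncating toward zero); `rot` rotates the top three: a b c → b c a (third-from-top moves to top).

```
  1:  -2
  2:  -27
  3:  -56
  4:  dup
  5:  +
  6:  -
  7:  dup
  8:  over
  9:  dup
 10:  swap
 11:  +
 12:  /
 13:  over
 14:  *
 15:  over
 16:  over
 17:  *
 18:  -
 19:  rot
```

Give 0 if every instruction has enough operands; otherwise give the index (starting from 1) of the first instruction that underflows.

-2   -> [-2]
-27  -> [-2, -27]
-56  -> [-2, -27, -56]
dup  -> [-2, -27, -56, -56]
+    -> [-2, -27, -112]
-    -> [-2, 85]
dup  -> [-2, 85, 85]
over -> [-2, 85, 85, 85]
dup  -> [-2, 85, 85, 85, 85]
swap -> [-2, 85, 85, 85, 85]
+    -> [-2, 85, 85, 170]
/    -> [-2, 85, 0]
over -> [-2, 85, 0, 85]
*    -> [-2, 85, 0]
over -> [-2, 85, 0, 85]
over -> [-2, 85, 0, 85, 0]
*    -> [-2, 85, 0, 0]
-    -> [-2, 85, 0]
rot  -> [85, 0, -2]

0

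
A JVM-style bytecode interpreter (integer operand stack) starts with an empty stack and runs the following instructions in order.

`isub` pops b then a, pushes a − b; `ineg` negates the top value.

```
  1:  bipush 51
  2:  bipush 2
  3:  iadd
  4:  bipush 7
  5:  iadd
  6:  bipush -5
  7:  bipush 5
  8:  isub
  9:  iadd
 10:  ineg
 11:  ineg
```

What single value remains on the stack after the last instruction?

50

bipush 51 : [51]
bipush 2  : [51, 2]
iadd      : [53]
bipush 7  : [53, 7]
iadd      : [60]
bipush -5 : [60, -5]
bipush 5  : [60, -5, 5]
isub      : [60, -10]
iadd      : [50]
ineg      : [-50]
ineg      : [50]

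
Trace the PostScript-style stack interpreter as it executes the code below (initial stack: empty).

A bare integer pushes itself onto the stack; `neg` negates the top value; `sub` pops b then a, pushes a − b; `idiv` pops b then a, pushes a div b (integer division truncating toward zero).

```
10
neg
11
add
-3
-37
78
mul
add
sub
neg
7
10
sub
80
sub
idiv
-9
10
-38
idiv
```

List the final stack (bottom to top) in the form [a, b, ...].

[34, -9, 0]

10   → [10]
neg  → [-10]
11   → [-10, 11]
add  → [1]
-3   → [1, -3]
-37  → [1, -3, -37]
78   → [1, -3, -37, 78]
mul  → [1, -3, -2886]
add  → [1, -2889]
sub  → [2890]
neg  → [-2890]
7    → [-2890, 7]
10   → [-2890, 7, 10]
sub  → [-2890, -3]
80   → [-2890, -3, 80]
sub  → [-2890, -83]
idiv → [34]
-9   → [34, -9]
10   → [34, -9, 10]
-38  → [34, -9, 10, -38]
idiv → [34, -9, 0]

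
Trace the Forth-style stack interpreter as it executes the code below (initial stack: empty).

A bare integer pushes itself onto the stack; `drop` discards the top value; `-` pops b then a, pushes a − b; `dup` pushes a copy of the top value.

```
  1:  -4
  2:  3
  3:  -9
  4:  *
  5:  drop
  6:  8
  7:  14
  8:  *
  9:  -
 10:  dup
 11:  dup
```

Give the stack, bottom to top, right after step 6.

[-4, 8]

-4   -> [-4]
3    -> [-4, 3]
-9   -> [-4, 3, -9]
*    -> [-4, -27]
drop -> [-4]
8    -> [-4, 8]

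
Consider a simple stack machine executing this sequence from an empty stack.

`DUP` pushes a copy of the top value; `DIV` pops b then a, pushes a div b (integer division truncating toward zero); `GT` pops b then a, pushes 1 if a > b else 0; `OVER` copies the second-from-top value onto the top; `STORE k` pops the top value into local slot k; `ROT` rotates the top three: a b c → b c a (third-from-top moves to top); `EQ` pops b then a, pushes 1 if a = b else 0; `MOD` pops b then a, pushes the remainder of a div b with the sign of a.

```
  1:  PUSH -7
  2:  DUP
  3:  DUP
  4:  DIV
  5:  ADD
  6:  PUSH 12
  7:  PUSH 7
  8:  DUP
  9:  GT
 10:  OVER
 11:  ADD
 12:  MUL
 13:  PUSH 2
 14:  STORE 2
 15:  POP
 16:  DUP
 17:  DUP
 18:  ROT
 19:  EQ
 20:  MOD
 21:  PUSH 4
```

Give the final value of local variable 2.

2

PUSH -7  -7
DUP      -7 -7
DUP      -7 -7 -7
DIV      -7 1
ADD      -6
PUSH 12  -6 12
PUSH 7   -6 12 7
DUP      -6 12 7 7
GT       -6 12 0
OVER     -6 12 0 12
ADD      -6 12 12
MUL      -6 144
PUSH 2   -6 144 2
STORE 2  -6 144
POP      -6
DUP      -6 -6
DUP      -6 -6 -6
ROT      -6 -6 -6
EQ       -6 1
MOD      0
PUSH 4   0 4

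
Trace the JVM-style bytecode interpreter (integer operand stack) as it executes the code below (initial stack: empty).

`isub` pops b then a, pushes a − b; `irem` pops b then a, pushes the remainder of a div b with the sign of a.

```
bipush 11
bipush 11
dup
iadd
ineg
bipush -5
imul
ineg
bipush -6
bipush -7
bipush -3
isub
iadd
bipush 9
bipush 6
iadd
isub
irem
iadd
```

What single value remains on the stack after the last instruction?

1

bipush 11 -> [11]
bipush 11 -> [11, 11]
dup       -> [11, 11, 11]
iadd      -> [11, 22]
ineg      -> [11, -22]
bipush -5 -> [11, -22, -5]
imul      -> [11, 110]
ineg      -> [11, -110]
bipush -6 -> [11, -110, -6]
bipush -7 -> [11, -110, -6, -7]
bipush -3 -> [11, -110, -6, -7, -3]
isub      -> [11, -110, -6, -4]
iadd      -> [11, -110, -10]
bipush 9  -> [11, -110, -10, 9]
bipush 6  -> [11, -110, -10, 9, 6]
iadd      -> [11, -110, -10, 15]
isub      -> [11, -110, -25]
irem      -> [11, -10]
iadd      -> [1]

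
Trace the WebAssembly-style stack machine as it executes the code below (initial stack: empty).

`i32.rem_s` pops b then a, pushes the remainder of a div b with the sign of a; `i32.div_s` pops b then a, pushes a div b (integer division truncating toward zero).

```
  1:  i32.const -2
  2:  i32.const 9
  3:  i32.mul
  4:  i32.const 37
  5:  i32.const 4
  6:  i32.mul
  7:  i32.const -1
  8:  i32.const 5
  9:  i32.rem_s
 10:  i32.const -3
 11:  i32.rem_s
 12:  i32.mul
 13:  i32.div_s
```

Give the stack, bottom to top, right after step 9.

[-18, 148, -1]

i32.const -2 → -2
i32.const 9  → -2 9
i32.mul      → -18
i32.const 37 → -18 37
i32.const 4  → -18 37 4
i32.mul      → -18 148
i32.const -1 → -18 148 -1
i32.const 5  → -18 148 -1 5
i32.rem_s    → -18 148 -1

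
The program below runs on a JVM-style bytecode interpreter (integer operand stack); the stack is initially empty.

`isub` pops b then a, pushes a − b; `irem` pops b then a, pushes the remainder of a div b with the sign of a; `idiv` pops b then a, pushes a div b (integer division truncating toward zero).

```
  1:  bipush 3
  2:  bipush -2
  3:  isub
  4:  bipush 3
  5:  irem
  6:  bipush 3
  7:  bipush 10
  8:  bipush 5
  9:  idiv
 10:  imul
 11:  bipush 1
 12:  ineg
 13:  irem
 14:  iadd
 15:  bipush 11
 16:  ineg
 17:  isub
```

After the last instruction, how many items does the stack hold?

1

bipush 3   3
bipush -2  3 -2
isub       5
bipush 3   5 3
irem       2
bipush 3   2 3
bipush 10  2 3 10
bipush 5   2 3 10 5
idiv       2 3 2
imul       2 6
bipush 1   2 6 1
ineg       2 6 -1
irem       2 0
iadd       2
bipush 11  2 11
ineg       2 -11
isub       13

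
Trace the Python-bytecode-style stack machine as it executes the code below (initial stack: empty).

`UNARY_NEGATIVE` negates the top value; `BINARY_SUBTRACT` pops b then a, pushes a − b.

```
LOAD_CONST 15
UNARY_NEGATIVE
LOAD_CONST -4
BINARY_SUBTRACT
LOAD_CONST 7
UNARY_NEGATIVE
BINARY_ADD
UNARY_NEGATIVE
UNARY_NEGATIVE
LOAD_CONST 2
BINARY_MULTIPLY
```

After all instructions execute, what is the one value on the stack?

LOAD_CONST 15    [15]
UNARY_NEGATIVE   [-15]
LOAD_CONST -4    [-15, -4]
BINARY_SUBTRACT  [-11]
LOAD_CONST 7     [-11, 7]
UNARY_NEGATIVE   [-11, -7]
BINARY_ADD       [-18]
UNARY_NEGATIVE   [18]
UNARY_NEGATIVE   [-18]
LOAD_CONST 2     [-18, 2]
BINARY_MULTIPLY  [-36]

-36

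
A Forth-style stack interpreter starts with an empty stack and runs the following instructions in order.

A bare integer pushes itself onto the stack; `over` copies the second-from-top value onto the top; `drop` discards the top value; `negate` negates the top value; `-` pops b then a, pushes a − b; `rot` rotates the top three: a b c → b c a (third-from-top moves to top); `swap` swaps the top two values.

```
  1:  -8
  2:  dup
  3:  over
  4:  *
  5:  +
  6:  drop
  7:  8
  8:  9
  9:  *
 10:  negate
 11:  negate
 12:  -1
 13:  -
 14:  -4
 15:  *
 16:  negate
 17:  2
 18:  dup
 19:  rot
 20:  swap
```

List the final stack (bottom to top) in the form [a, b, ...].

-8     → -8
dup    → -8 -8
over   → -8 -8 -8
*      → -8 64
+      → 56
drop   → (empty)
8      → 8
9      → 8 9
*      → 72
negate → -72
negate → 72
-1     → 72 -1
-      → 73
-4     → 73 -4
*      → -292
negate → 292
2      → 292 2
dup    → 292 2 2
rot    → 2 2 292
swap   → 2 292 2

[2, 292, 2]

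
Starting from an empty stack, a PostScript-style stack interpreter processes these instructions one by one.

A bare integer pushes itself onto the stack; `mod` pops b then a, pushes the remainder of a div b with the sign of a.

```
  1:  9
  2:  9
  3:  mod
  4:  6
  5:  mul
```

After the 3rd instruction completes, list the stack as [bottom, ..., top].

9   -> 9
9   -> 9 9
mod -> 0

[0]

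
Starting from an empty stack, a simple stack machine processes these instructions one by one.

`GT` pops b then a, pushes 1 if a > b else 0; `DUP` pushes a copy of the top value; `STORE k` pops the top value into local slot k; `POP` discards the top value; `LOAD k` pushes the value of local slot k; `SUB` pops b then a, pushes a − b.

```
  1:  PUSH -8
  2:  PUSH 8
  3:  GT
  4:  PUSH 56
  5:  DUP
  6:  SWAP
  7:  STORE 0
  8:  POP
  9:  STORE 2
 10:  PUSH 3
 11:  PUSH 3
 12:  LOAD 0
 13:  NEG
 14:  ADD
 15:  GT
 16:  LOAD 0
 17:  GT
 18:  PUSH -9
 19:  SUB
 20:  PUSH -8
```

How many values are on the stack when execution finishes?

2

PUSH -8 → [-8]
PUSH 8  → [-8, 8]
GT      → [0]
PUSH 56 → [0, 56]
DUP     → [0, 56, 56]
SWAP    → [0, 56, 56]
STORE 0 → [0, 56]
POP     → [0]
STORE 2 → []
PUSH 3  → [3]
PUSH 3  → [3, 3]
LOAD 0  → [3, 3, 56]
NEG     → [3, 3, -56]
ADD     → [3, -53]
GT      → [1]
LOAD 0  → [1, 56]
GT      → [0]
PUSH -9 → [0, -9]
SUB     → [9]
PUSH -8 → [9, -8]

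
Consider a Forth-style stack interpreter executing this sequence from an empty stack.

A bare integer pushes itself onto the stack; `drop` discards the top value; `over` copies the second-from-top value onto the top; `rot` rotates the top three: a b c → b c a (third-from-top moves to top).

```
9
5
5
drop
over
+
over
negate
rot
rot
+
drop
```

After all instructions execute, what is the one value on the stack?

-9

9       9
5       9 5
5       9 5 5
drop    9 5
over    9 5 9
+       9 14
over    9 14 9
negate  9 14 -9
rot     14 -9 9
rot     -9 9 14
+       -9 23
drop    -9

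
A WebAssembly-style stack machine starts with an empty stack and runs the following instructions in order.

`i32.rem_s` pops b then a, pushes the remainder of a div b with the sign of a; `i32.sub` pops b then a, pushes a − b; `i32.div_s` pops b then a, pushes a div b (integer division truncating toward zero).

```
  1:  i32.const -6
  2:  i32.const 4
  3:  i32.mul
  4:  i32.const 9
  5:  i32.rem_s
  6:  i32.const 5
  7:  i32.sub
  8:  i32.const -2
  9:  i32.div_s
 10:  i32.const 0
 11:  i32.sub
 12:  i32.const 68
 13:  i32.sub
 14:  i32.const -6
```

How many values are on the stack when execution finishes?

i32.const -6  -6
i32.const 4   -6 4
i32.mul       -24
i32.const 9   -24 9
i32.rem_s     -6
i32.const 5   -6 5
i32.sub       -11
i32.const -2  -11 -2
i32.div_s     5
i32.const 0   5 0
i32.sub       5
i32.const 68  5 68
i32.sub       -63
i32.const -6  -63 -6

2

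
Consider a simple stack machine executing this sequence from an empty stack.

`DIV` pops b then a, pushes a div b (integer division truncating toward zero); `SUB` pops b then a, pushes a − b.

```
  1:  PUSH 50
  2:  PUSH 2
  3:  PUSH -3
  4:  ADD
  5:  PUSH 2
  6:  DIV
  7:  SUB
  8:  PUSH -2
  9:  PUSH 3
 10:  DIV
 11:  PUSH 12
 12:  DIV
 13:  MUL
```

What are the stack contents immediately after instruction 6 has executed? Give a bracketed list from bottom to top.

[50, 0]

PUSH 50  [50]
PUSH 2   [50, 2]
PUSH -3  [50, 2, -3]
ADD      [50, -1]
PUSH 2   [50, -1, 2]
DIV      [50, 0]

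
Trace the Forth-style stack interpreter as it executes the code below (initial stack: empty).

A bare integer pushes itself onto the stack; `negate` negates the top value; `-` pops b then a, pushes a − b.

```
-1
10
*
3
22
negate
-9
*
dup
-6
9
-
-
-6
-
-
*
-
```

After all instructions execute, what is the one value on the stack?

53

-1     : [-1]
10     : [-1, 10]
*      : [-10]
3      : [-10, 3]
22     : [-10, 3, 22]
negate : [-10, 3, -22]
-9     : [-10, 3, -22, -9]
*      : [-10, 3, 198]
dup    : [-10, 3, 198, 198]
-6     : [-10, 3, 198, 198, -6]
9      : [-10, 3, 198, 198, -6, 9]
-      : [-10, 3, 198, 198, -15]
-      : [-10, 3, 198, 213]
-6     : [-10, 3, 198, 213, -6]
-      : [-10, 3, 198, 219]
-      : [-10, 3, -21]
*      : [-10, -63]
-      : [53]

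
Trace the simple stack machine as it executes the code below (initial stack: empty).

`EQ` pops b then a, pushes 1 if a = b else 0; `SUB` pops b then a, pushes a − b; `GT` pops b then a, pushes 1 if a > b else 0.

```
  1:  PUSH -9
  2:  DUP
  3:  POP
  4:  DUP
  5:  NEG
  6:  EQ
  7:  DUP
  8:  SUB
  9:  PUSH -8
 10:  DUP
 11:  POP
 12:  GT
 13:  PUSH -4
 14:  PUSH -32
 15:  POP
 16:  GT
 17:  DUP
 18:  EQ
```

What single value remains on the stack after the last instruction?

PUSH -9   [-9]
DUP       [-9, -9]
POP       [-9]
DUP       [-9, -9]
NEG       [-9, 9]
EQ        [0]
DUP       [0, 0]
SUB       [0]
PUSH -8   [0, -8]
DUP       [0, -8, -8]
POP       [0, -8]
GT        [1]
PUSH -4   [1, -4]
PUSH -32  [1, -4, -32]
POP       [1, -4]
GT        [1]
DUP       [1, 1]
EQ        [1]

1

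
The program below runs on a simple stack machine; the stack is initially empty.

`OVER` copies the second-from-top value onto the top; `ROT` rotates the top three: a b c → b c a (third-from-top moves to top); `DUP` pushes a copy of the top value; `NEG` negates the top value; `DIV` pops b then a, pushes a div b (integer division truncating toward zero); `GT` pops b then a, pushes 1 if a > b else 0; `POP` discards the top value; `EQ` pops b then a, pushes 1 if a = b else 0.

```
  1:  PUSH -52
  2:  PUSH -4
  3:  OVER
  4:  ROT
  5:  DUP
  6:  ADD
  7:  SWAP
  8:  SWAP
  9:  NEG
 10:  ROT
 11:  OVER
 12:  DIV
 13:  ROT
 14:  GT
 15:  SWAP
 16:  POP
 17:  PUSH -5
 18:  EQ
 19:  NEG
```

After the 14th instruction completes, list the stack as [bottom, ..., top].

PUSH -52  [-52]
PUSH -4   [-52, -4]
OVER      [-52, -4, -52]
ROT       [-4, -52, -52]
DUP       [-4, -52, -52, -52]
ADD       [-4, -52, -104]
SWAP      [-4, -104, -52]
SWAP      [-4, -52, -104]
NEG       [-4, -52, 104]
ROT       [-52, 104, -4]
OVER      [-52, 104, -4, 104]
DIV       [-52, 104, 0]
ROT       [104, 0, -52]
GT        [104, 1]

[104, 1]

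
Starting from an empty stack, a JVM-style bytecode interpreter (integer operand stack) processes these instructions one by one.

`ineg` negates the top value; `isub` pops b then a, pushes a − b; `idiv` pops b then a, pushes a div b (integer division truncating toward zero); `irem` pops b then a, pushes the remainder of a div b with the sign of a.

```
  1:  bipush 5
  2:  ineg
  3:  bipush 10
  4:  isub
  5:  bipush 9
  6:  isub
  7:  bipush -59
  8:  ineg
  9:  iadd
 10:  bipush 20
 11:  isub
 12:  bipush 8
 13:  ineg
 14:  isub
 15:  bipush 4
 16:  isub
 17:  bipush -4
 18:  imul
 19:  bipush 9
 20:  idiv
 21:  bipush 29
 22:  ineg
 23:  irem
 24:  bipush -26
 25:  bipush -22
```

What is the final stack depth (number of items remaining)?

3

bipush 5   → [5]
ineg       → [-5]
bipush 10  → [-5, 10]
isub       → [-15]
bipush 9   → [-15, 9]
isub       → [-24]
bipush -59 → [-24, -59]
ineg       → [-24, 59]
iadd       → [35]
bipush 20  → [35, 20]
isub       → [15]
bipush 8   → [15, 8]
ineg       → [15, -8]
isub       → [23]
bipush 4   → [23, 4]
isub       → [19]
bipush -4  → [19, -4]
imul       → [-76]
bipush 9   → [-76, 9]
idiv       → [-8]
bipush 29  → [-8, 29]
ineg       → [-8, -29]
irem       → [-8]
bipush -26 → [-8, -26]
bipush -22 → [-8, -26, -22]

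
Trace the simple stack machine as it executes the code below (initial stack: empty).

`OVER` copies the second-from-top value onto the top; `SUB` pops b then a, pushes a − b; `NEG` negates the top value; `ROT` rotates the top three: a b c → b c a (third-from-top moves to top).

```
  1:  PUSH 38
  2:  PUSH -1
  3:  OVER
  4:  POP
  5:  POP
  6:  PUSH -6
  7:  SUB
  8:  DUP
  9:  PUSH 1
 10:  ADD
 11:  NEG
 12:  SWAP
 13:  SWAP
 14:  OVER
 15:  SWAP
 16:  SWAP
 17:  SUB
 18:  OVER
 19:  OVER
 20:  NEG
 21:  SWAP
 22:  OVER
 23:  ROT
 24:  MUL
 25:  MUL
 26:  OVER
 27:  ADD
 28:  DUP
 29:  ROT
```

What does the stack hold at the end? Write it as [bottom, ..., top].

[44, 348435, 348435, -89]

PUSH 38 -> [38]
PUSH -1 -> [38, -1]
OVER    -> [38, -1, 38]
POP     -> [38, -1]
POP     -> [38]
PUSH -6 -> [38, -6]
SUB     -> [44]
DUP     -> [44, 44]
PUSH 1  -> [44, 44, 1]
ADD     -> [44, 45]
NEG     -> [44, -45]
SWAP    -> [-45, 44]
SWAP    -> [44, -45]
OVER    -> [44, -45, 44]
SWAP    -> [44, 44, -45]
SWAP    -> [44, -45, 44]
SUB     -> [44, -89]
OVER    -> [44, -89, 44]
OVER    -> [44, -89, 44, -89]
NEG     -> [44, -89, 44, 89]
SWAP    -> [44, -89, 89, 44]
OVER    -> [44, -89, 89, 44, 89]
ROT     -> [44, -89, 44, 89, 89]
MUL     -> [44, -89, 44, 7921]
MUL     -> [44, -89, 348524]
OVER    -> [44, -89, 348524, -89]
ADD     -> [44, -89, 348435]
DUP     -> [44, -89, 348435, 348435]
ROT     -> [44, 348435, 348435, -89]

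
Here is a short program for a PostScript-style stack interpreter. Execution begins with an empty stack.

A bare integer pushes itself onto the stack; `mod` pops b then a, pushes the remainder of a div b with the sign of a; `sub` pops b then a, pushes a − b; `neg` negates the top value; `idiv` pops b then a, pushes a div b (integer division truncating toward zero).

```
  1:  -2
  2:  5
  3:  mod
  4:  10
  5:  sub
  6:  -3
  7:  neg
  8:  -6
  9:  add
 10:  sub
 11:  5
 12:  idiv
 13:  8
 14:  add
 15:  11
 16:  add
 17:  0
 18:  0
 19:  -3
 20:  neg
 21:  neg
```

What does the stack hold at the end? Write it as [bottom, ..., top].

[18, 0, 0, -3]

-2    -2
5     -2 5
mod   -2
10    -2 10
sub   -12
-3    -12 -3
neg   -12 3
-6    -12 3 -6
add   -12 -3
sub   -9
5     -9 5
idiv  -1
8     -1 8
add   7
11    7 11
add   18
0     18 0
0     18 0 0
-3    18 0 0 -3
neg   18 0 0 3
neg   18 0 0 -3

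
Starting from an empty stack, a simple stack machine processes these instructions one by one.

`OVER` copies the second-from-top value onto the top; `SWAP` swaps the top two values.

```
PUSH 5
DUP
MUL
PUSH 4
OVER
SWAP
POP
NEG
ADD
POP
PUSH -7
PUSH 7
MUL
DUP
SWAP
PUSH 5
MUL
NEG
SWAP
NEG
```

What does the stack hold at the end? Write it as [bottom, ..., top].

PUSH 5  -> [5]
DUP     -> [5, 5]
MUL     -> [25]
PUSH 4  -> [25, 4]
OVER    -> [25, 4, 25]
SWAP    -> [25, 25, 4]
POP     -> [25, 25]
NEG     -> [25, -25]
ADD     -> [0]
POP     -> []
PUSH -7 -> [-7]
PUSH 7  -> [-7, 7]
MUL     -> [-49]
DUP     -> [-49, -49]
SWAP    -> [-49, -49]
PUSH 5  -> [-49, -49, 5]
MUL     -> [-49, -245]
NEG     -> [-49, 245]
SWAP    -> [245, -49]
NEG     -> [245, 49]

[245, 49]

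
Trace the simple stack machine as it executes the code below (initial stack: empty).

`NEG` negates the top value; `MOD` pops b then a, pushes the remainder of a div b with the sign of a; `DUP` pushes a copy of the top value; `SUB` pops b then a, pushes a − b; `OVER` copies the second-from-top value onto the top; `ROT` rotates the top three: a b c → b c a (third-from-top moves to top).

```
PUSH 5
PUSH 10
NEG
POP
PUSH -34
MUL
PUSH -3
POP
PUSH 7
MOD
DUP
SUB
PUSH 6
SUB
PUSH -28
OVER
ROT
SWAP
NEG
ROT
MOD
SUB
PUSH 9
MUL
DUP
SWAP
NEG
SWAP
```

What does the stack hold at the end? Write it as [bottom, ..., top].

[108, -108]

PUSH 5   : [5]
PUSH 10  : [5, 10]
NEG      : [5, -10]
POP      : [5]
PUSH -34 : [5, -34]
MUL      : [-170]
PUSH -3  : [-170, -3]
POP      : [-170]
PUSH 7   : [-170, 7]
MOD      : [-2]
DUP      : [-2, -2]
SUB      : [0]
PUSH 6   : [0, 6]
SUB      : [-6]
PUSH -28 : [-6, -28]
OVER     : [-6, -28, -6]
ROT      : [-28, -6, -6]
SWAP     : [-28, -6, -6]
NEG      : [-28, -6, 6]
ROT      : [-6, 6, -28]
MOD      : [-6, 6]
SUB      : [-12]
PUSH 9   : [-12, 9]
MUL      : [-108]
DUP      : [-108, -108]
SWAP     : [-108, -108]
NEG      : [-108, 108]
SWAP     : [108, -108]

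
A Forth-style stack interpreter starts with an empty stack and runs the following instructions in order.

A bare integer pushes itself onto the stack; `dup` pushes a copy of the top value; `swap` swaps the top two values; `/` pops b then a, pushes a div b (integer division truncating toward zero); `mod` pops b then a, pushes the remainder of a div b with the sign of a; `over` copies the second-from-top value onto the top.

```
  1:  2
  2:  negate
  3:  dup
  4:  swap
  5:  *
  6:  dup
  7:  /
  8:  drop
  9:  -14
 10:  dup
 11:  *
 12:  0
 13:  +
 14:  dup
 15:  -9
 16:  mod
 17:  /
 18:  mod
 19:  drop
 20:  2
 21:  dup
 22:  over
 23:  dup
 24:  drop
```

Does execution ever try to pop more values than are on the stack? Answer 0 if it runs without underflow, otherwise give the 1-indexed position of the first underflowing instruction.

18

2      : [2]
negate : [-2]
dup    : [-2, -2]
swap   : [-2, -2]
*      : [4]
dup    : [4, 4]
/      : [1]
drop   : []
-14    : [-14]
dup    : [-14, -14]
*      : [196]
0      : [196, 0]
+      : [196]
dup    : [196, 196]
-9     : [196, 196, -9]
mod    : [196, 7]
/      : [28]
mod  — needs 2 operands, stack has 1 → underflow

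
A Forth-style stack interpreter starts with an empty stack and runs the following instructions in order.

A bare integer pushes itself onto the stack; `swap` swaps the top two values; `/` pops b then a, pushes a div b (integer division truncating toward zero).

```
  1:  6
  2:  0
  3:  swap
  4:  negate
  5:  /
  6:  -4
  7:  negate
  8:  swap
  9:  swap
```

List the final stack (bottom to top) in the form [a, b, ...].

[0, 4]

6      : 6
0      : 6 0
swap   : 0 6
negate : 0 -6
/      : 0
-4     : 0 -4
negate : 0 4
swap   : 4 0
swap   : 0 4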